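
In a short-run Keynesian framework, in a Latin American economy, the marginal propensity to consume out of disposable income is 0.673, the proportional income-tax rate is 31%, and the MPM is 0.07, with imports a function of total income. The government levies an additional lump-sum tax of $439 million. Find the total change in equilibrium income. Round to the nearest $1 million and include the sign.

−$488 million

A lump-sum tax change of +$439 million shifts disposable income by −$439 million; first-round consumption changes by −c × ΔT = −0.673 × (+$439 million) = −$295.447 million.
Expenditure multiplier = 1/(1 − c(1−t) + m) = 1/(1 − 0.673×0.69 + 0.07) = 1/0.60563 ≈ 1.651.
The tax multiplier is −c × k ≈ −1.111, so ΔY = k × (−c·ΔT) = (−$295.447 million) / 0.60563 ≈ −$488 million.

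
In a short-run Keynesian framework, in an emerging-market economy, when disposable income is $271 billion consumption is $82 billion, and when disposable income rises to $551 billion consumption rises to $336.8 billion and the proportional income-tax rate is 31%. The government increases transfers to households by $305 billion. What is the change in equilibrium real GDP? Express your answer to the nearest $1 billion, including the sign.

+$746 billion

MPC = ΔC/ΔYd = (336.8 − 82)/(551 − 271) = 254.8/280 = 0.91.
The transfer change shifts disposable income by +$305 billion, so first-round consumption changes by c·ΔTR = 0.91 × (+$305 billion) = +$277.55 billion.
Expenditure multiplier = 1/(1 − c(1−t)) = 1/(1 − 0.91×0.69) = 1/0.3721 ≈ 2.687.
The transfer multiplier is c × k ≈ 2.446, so ΔY = k × (c·ΔTR) = (+$277.55 billion) / 0.3721 ≈ +$746 billion.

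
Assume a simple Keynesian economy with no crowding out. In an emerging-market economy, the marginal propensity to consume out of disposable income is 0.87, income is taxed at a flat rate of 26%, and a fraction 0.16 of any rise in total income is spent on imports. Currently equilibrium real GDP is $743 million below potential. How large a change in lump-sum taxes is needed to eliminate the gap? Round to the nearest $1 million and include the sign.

Spending multiplier = 1/(1 − c(1−t) + m) = 1/(1 − 0.87×0.74 + 0.16) = 1/0.5162 ≈ 1.937.
Tax multiplier = −c·k = −0.87/0.5162 ≈ −1.685. Need ΔY = +$743 million, so ΔT = ΔY/(−c·k) = −(+$743 million) × 0.5162 / 0.87 ≈ −$441 million.
The government should cut lump-sum taxes by $441 million.

−$441 million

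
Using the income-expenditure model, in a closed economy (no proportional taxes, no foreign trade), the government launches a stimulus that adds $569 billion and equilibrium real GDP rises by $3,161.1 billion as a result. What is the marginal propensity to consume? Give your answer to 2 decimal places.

Implied spending multiplier k = ΔY/ΔG = 3,161.1/569 ≈ 5.5555.
Since k = 1/(1 − MPC), MPC = 1 − 1/k = 1 − ΔG/ΔY = 1 − 569/3,161.1 ≈ 0.82.

0.82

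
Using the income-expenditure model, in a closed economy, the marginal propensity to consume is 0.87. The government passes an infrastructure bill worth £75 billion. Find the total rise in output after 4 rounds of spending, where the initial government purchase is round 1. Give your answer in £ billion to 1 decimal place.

Round 1 adds ΔG = £75 billion; each later round is MPC = 0.87 times the previous.
After 4 rounds: 75 + 65.25 + 56.7675 + 49.387725 = ΔG·(1 − c^4)/(1 − c) = 75 × (1 − 0.57289761)/0.13 ≈ £246.4 billion.

£246.4 billion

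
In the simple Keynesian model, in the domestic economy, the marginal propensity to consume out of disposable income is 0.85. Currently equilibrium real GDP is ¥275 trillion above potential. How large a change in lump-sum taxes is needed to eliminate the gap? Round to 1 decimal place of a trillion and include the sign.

Spending multiplier = 1/(1 − MPC) = 1/(1 − 0.85) = 1/0.15 ≈ 6.667.
Tax multiplier = −c·k = −0.85/0.15 ≈ −5.667. Need ΔY = −¥275 trillion, so ΔT = ΔY/(−c·k) = −(−¥275 trillion) × 0.15 / 0.85 ≈ +¥48.5 trillion.
The government should raise lump-sum taxes by ¥48.5 trillion.

+¥48.5 trillion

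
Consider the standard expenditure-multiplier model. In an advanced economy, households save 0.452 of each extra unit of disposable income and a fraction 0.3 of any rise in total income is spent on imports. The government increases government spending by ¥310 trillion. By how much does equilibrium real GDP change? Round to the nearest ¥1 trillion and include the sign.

MPC = 1 − MPS = 1 − 0.452 = 0.548.
Expenditure multiplier = 1/(1 − c + m) = 1/(1 − 0.548 + 0.3) = 1/0.752 ≈ 1.33.
ΔY = k × ΔG = (+¥310 trillion) / 0.752 ≈ +¥412 trillion.

+¥412 trillion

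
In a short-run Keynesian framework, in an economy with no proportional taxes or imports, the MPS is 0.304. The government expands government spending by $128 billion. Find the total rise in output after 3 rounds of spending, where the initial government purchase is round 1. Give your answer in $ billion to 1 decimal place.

MPC = 1 − MPS = 1 − 0.304 = 0.696.
Round 1 adds ΔG = $128 billion; each later round is MPC = 0.696 times the previous.
After 3 rounds: 128 + 89.088 + 62.005248 = ΔG·(1 − c^3)/(1 − c) = 128 × (1 − 0.337153536)/0.304 ≈ $279.1 billion.

$279.1 billion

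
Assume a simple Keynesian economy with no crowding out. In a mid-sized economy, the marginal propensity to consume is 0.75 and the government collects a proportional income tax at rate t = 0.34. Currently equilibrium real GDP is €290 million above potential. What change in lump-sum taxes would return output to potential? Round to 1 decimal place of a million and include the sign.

+€195.3 million

Spending multiplier = 1/(1 − c(1−t)) = 1/(1 − 0.75×0.66) = 1/0.505 ≈ 1.98.
Tax multiplier = −c·k = −0.75/0.505 ≈ −1.485. Need ΔY = −€290 million, so ΔT = ΔY/(−c·k) = −(−€290 million) × 0.505 / 0.75 ≈ +€195.3 million.
The government should raise lump-sum taxes by €195.3 million.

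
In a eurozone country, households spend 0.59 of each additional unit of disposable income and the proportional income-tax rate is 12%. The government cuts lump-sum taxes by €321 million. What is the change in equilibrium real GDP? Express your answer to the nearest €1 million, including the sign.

A lump-sum tax change of −€321 million shifts disposable income by +€321 million; first-round consumption changes by −c × ΔT = −0.59 × (−€321 million) = +€189.39 million.
Expenditure multiplier = 1/(1 − c(1−t)) = 1/(1 − 0.59×0.88) = 1/0.4808 ≈ 2.08.
The tax multiplier is −c × k ≈ −1.227, so ΔY = k × (−c·ΔT) = (+€189.39 million) / 0.4808 ≈ +€394 million.

+€394 million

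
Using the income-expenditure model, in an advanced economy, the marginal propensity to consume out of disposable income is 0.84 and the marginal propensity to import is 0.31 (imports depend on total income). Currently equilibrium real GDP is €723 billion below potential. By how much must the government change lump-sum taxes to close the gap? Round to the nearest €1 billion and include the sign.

−€405 billion

Spending multiplier = 1/(1 − c + m) = 1/(1 − 0.84 + 0.31) = 1/0.47 ≈ 2.128.
Tax multiplier = −c·k = −0.84/0.47 ≈ −1.787. Need ΔY = +€723 billion, so ΔT = ΔY/(−c·k) = −(+€723 billion) × 0.47 / 0.84 ≈ −€405 billion.
The government should cut lump-sum taxes by €405 billion.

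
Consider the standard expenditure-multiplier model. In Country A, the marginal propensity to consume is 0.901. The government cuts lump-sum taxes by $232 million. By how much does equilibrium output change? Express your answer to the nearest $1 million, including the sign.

A lump-sum tax change of −$232 million shifts disposable income by +$232 million; first-round consumption changes by −c × ΔT = −0.901 × (−$232 million) = +$209.032 million.
Expenditure multiplier = 1/(1 − MPC) = 1/(1 − 0.901) = 1/0.099 ≈ 10.101.
The tax multiplier is −c × k ≈ −9.101, so ΔY = k × (−c·ΔT) = (+$209.032 million) / 0.099 ≈ +$2,111 million.

+$2,111 million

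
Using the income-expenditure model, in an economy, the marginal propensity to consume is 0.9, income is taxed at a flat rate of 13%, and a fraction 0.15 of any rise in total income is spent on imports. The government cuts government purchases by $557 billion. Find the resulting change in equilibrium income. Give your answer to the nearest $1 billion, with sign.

−$1,518 billion

Government-spending multiplier = 1/(1 − c(1−t) + m) = 1/(1 − 0.9×0.87 + 0.15) = 1/0.367 ≈ 2.725.
ΔY = k × ΔG = (−$557 billion) / 0.367 ≈ −$1,518 billion.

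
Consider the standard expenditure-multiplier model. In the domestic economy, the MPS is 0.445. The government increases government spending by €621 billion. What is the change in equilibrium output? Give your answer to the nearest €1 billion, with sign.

+€1,396 billion

MPC = 1 − MPS = 1 − 0.445 = 0.555.
Spending multiplier = 1/(1 − MPC) = 1/(1 − 0.555) = 1/0.445 ≈ 2.247.
ΔY = k × ΔG = (+€621 billion) / 0.445 ≈ +€1,396 billion.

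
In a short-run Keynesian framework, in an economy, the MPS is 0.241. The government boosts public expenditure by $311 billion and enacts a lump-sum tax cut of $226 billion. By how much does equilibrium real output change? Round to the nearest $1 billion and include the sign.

MPC = 1 − MPS = 1 − 0.241 = 0.759.
Expenditure multiplier = 1/(1 − MPC) = 1/(1 − 0.759) = 1/0.241 ≈ 4.149.
ΔG contributes k·ΔG = (+$311 billion) / 0.241 ≈ +$1,290.5 billion.
ΔT of −$226 billion changes first-round spending by −c·ΔT = +$171.534 billion, contributing k·(−c·ΔT) = (+$171.534 billion) / 0.241 ≈ +$711.8 billion.
Net ΔY = k(ΔG − c·ΔT) = (+$482.534 billion) / 0.241 ≈ +$2,002 billion.

+$2,002 billion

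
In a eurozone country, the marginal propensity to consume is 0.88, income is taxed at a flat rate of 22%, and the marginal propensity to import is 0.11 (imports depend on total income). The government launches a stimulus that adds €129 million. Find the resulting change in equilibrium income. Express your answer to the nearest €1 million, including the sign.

Expenditure multiplier = 1/(1 − c(1−t) + m) = 1/(1 − 0.88×0.78 + 0.11) = 1/0.4236 ≈ 2.361.
ΔY = k × ΔG = (+€129 million) / 0.4236 ≈ +€305 million.

+€305 million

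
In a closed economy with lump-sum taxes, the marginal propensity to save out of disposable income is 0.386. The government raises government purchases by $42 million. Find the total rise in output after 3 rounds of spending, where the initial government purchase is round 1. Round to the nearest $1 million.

$84 million

MPC = 1 − MPS = 1 − 0.386 = 0.614.
Round 1 adds ΔG = $42 million; each later round is MPC = 0.614 times the previous.
After 3 rounds: 42 + 25.788 + 15.833832 = ΔG·(1 − c^3)/(1 − c) = 42 × (1 − 0.231475544)/0.386 ≈ $84 million.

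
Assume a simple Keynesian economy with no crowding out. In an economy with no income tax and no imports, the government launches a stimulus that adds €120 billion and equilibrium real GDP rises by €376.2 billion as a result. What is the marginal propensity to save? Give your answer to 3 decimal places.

0.319

Implied spending multiplier k = ΔY/ΔG = 376.2/120 = 3.135.
Since k = 1/(1 − MPC), MPC = 1 − 1/k = 1 − ΔG/ΔY = 1 − 120/376.2 ≈ 0.681.
MPS = 1 − MPC = 0.319.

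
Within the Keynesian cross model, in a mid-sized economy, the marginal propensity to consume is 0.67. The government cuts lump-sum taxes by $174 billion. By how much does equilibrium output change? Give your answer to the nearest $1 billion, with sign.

+$353 billion

A lump-sum tax change of −$174 billion shifts disposable income by +$174 billion; first-round consumption changes by −c × ΔT = −0.67 × (−$174 billion) = +$116.58 billion.
Expenditure multiplier = 1/(1 − MPC) = 1/(1 − 0.67) = 1/0.33 ≈ 3.03.
The tax multiplier is −c × k ≈ −2.03, so ΔY = k × (−c·ΔT) = (+$116.58 billion) / 0.33 ≈ +$353 billion.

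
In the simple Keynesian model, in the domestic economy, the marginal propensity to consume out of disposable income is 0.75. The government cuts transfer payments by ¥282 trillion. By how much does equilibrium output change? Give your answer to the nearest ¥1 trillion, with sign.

−¥846 trillion

The transfer change shifts disposable income by −¥282 trillion, so first-round consumption changes by c·ΔTR = 0.75 × (−¥282 trillion) = −¥211.5 trillion.
Expenditure multiplier = 1/(1 − MPC) = 1/(1 − 0.75) = 1/0.25 = 4.
The transfer multiplier is c × k = 3, so ΔY = k × (c·ΔTR) = (−¥211.5 trillion) / 0.25 = −¥846 trillion.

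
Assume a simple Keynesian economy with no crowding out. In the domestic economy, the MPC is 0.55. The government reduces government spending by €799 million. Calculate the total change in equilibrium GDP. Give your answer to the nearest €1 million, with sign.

Government-spending multiplier = 1/(1 − MPC) = 1/(1 − 0.55) = 1/0.45 ≈ 2.222.
ΔY = k × ΔG = (−€799 million) / 0.45 ≈ −€1,776 million.

−€1,776 million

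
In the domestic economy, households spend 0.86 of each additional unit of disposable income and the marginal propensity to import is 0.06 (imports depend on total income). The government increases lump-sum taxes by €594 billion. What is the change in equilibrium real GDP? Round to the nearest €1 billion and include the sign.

A lump-sum tax change of +€594 billion shifts disposable income by −€594 billion; first-round consumption changes by −c × ΔT = −0.86 × (+€594 billion) = −€510.84 billion.
Expenditure multiplier = 1/(1 − c + m) = 1/(1 − 0.86 + 0.06) = 1/0.2 = 5.
The tax multiplier is −c × k = −4.3, so ΔY = k × (−c·ΔT) = (−€510.84 billion) / 0.2 ≈ −€2,554 billion.

−€2,554 billion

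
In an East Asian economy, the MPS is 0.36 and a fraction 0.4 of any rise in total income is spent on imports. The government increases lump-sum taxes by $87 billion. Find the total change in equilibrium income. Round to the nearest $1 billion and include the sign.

−$73 billion

MPC = 1 − MPS = 1 − 0.36 = 0.64.
A lump-sum tax change of +$87 billion shifts disposable income by −$87 billion; first-round consumption changes by −c × ΔT = −0.64 × (+$87 billion) = −$55.68 billion.
Expenditure multiplier = 1/(1 − c + m) = 1/(1 − 0.64 + 0.4) = 1/0.76 ≈ 1.316.
The tax multiplier is −c × k ≈ −0.842, so ΔY = k × (−c·ΔT) = (−$55.68 billion) / 0.76 ≈ −$73 billion.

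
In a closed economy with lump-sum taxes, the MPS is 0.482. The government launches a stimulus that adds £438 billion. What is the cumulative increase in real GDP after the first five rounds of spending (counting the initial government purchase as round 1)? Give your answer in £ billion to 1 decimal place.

MPC = 1 − MPS = 1 − 0.482 = 0.518.
Round 1 adds ΔG = £438 billion; each later round is MPC = 0.518 times the previous.
After 5 rounds: 438 + 226.884 + 117.525912 + 60.878422416 + 31.535022811488 = ΔG·(1 − c^5)/(1 − c) = 438 × (1 − 0.037294844329568)/0.482 ≈ £874.8 billion.

£874.8 billion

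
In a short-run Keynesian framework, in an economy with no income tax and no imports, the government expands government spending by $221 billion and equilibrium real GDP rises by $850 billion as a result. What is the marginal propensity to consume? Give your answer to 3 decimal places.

Implied spending multiplier k = ΔY/ΔG = 850/221 ≈ 3.8462.
Since k = 1/(1 − MPC), MPC = 1 − 1/k = 1 − ΔG/ΔY = 1 − 221/850 = 0.740.

0.740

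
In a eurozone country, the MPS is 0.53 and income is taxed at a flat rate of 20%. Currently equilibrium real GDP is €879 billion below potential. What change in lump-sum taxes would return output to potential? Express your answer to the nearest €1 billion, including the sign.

−€1,167 billion

MPC = 1 − MPS = 1 − 0.53 = 0.47.
Spending multiplier = 1/(1 − c(1−t)) = 1/(1 − 0.47×0.8) = 1/0.624 ≈ 1.603.
Tax multiplier = −c·k = −0.47/0.624 ≈ −0.753. Need ΔY = +€879 billion, so ΔT = ΔY/(−c·k) = −(+€879 billion) × 0.624 / 0.47 ≈ −€1,167 billion.
The government should cut lump-sum taxes by €1,167 billion.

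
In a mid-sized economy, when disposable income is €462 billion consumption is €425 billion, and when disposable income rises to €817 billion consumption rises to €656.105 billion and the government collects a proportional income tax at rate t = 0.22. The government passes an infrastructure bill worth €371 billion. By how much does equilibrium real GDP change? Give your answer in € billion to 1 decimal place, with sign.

+€753.7 billion

MPC = ΔC/ΔYd = (656.105 − 425)/(817 − 462) = 231.105/355 = 0.651.
Expenditure multiplier = 1/(1 − c(1−t)) = 1/(1 − 0.651×0.78) = 1/0.49222 ≈ 2.032.
ΔY = k × ΔG = (+€371 billion) / 0.49222 ≈ +€753.7 billion.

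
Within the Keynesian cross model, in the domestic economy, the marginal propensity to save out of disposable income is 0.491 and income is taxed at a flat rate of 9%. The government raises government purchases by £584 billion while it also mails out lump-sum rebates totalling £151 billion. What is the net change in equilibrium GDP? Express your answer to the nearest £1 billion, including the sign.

MPC = 1 − MPS = 1 − 0.491 = 0.509.
Expenditure multiplier = 1/(1 − c(1−t)) = 1/(1 − 0.509×0.91) = 1/0.53681 ≈ 1.863.
ΔG contributes k·ΔG = (+£584 billion) / 0.53681 ≈ +£1,087.9 billion.
ΔT of −£151 billion changes first-round spending by −c·ΔT = +£76.859 billion, contributing k·(−c·ΔT) = (+£76.859 billion) / 0.53681 ≈ +£143.2 billion.
Net ΔY = k(ΔG − c·ΔT) = (+£660.859 billion) / 0.53681 ≈ +£1,231 billion.

+£1,231 billion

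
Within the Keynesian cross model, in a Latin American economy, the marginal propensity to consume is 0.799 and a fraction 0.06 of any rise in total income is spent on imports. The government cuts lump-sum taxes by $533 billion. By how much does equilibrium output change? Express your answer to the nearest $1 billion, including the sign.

+$1,632 billion

A lump-sum tax change of −$533 billion shifts disposable income by +$533 billion; first-round consumption changes by −c × ΔT = −0.799 × (−$533 billion) = +$425.867 billion.
Expenditure multiplier = 1/(1 − c + m) = 1/(1 − 0.799 + 0.06) = 1/0.261 ≈ 3.831.
The tax multiplier is −c × k ≈ −3.061, so ΔY = k × (−c·ΔT) = (+$425.867 billion) / 0.261 ≈ +$1,632 billion.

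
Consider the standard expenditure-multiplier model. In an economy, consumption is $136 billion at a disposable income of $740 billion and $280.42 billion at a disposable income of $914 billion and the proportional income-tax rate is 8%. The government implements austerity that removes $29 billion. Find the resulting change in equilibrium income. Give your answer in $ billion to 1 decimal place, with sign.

MPC = ΔC/ΔYd = (280.42 − 136)/(914 − 740) = 144.42/174 = 0.83.
Spending multiplier = 1/(1 − c(1−t)) = 1/(1 − 0.83×0.92) = 1/0.2364 ≈ 4.23.
ΔY = k × ΔG = (−$29 billion) / 0.2364 ≈ −$122.7 billion.

−$122.7 billion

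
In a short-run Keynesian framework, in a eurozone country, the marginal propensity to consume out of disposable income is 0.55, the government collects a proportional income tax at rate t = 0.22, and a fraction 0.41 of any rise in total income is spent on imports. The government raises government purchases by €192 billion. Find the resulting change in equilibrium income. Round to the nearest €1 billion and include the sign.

Expenditure multiplier = 1/(1 − c(1−t) + m) = 1/(1 − 0.55×0.78 + 0.41) = 1/0.981 ≈ 1.019.
ΔY = k × ΔG = (+€192 billion) / 0.981 ≈ +€196 billion.

+€196 billion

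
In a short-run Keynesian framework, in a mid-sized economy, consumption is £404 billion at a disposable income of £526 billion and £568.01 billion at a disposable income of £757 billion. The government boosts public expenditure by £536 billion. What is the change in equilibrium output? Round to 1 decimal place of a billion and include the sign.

+£1,848.3 billion

MPC = ΔC/ΔYd = (568.01 − 404)/(757 − 526) = 164.01/231 = 0.71.
Spending multiplier = 1/(1 − MPC) = 1/(1 − 0.71) = 1/0.29 ≈ 3.448.
ΔY = k × ΔG = (+£536 billion) / 0.29 ≈ +£1,848.3 billion.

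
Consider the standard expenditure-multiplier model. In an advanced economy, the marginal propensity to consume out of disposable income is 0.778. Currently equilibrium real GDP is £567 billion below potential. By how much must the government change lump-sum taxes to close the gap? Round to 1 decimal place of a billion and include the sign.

Spending multiplier = 1/(1 − MPC) = 1/(1 − 0.778) = 1/0.222 ≈ 4.505.
Tax multiplier = −c·k = −0.778/0.222 ≈ −3.505. Need ΔY = +£567 billion, so ΔT = ΔY/(−c·k) = −(+£567 billion) × 0.222 / 0.778 ≈ −£161.8 billion.
The government should cut lump-sum taxes by £161.8 billion.

−£161.8 billion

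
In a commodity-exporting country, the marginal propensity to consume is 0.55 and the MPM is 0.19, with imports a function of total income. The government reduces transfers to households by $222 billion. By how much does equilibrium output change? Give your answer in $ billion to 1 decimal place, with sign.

−$190.8 billion

The transfer change shifts disposable income by −$222 billion, so first-round consumption changes by c·ΔTR = 0.55 × (−$222 billion) = −$122.1 billion.
Expenditure multiplier = 1/(1 − c + m) = 1/(1 − 0.55 + 0.19) = 1/0.64 ≈ 1.563.
The transfer multiplier is c × k ≈ 0.859, so ΔY = k × (c·ΔTR) = (−$122.1 billion) / 0.64 ≈ −$190.8 billion.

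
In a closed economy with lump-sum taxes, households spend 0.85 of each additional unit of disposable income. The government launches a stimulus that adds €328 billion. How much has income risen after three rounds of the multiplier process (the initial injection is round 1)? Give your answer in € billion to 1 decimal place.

€843.8 billion

Round 1 adds ΔG = €328 billion; each later round is MPC = 0.85 times the previous.
After 3 rounds: 328 + 278.8 + 236.98 = ΔG·(1 − c^3)/(1 − c) = 328 × (1 − 0.614125)/0.15 ≈ €843.8 billion.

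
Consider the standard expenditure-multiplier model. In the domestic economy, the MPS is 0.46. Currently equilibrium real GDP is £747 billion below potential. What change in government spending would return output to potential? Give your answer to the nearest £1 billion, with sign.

+£344 billion

MPC = 1 − MPS = 1 − 0.46 = 0.54.
Spending multiplier = 1/(1 − MPC) = 1/(1 − 0.54) = 1/0.46 ≈ 2.174.
Need ΔY = +£747 billion, so ΔG = ΔY/k = (+£747 billion) × 0.46 ≈ +£344 billion.
The government should increase government spending by £344 billion.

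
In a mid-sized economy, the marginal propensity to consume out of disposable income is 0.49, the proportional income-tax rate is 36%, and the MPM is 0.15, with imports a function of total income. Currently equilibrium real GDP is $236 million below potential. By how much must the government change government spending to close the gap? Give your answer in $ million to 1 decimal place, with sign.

Spending multiplier = 1/(1 − c(1−t) + m) = 1/(1 − 0.49×0.64 + 0.15) = 1/0.8364 ≈ 1.196.
Need ΔY = +$236 million, so ΔG = ΔY/k = (+$236 million) × 0.8364 ≈ +$197.4 million.
The government should increase government spending by $197.4 million.

+$197.4 million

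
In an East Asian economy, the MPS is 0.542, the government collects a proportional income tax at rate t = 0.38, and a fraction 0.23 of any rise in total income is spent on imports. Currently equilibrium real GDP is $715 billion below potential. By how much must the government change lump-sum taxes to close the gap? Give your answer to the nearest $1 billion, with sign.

−$1,477 billion

MPC = 1 − MPS = 1 − 0.542 = 0.458.
Spending multiplier = 1/(1 − c(1−t) + m) = 1/(1 − 0.458×0.62 + 0.23) = 1/0.94604 ≈ 1.057.
Tax multiplier = −c·k = −0.458/0.94604 ≈ −0.484. Need ΔY = +$715 billion, so ΔT = ΔY/(−c·k) = −(+$715 billion) × 0.94604 / 0.458 ≈ −$1,477 billion.
The government should cut lump-sum taxes by $1,477 billion.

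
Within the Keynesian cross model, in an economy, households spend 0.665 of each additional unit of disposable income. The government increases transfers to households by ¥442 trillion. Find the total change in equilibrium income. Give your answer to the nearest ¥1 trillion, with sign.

+¥877 trillion

The transfer change shifts disposable income by +¥442 trillion, so first-round consumption changes by c·ΔTR = 0.665 × (+¥442 trillion) = +¥293.93 trillion.
Expenditure multiplier = 1/(1 − MPC) = 1/(1 − 0.665) = 1/0.335 ≈ 2.985.
The transfer multiplier is c × k ≈ 1.985, so ΔY = k × (c·ΔTR) = (+¥293.93 trillion) / 0.335 ≈ +¥877 trillion.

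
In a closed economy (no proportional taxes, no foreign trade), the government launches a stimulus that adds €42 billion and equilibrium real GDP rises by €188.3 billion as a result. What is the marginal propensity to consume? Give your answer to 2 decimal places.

Implied spending multiplier k = ΔY/ΔG = 188.3/42 ≈ 4.4833.
Since k = 1/(1 − MPC), MPC = 1 − 1/k = 1 − ΔG/ΔY = 1 − 42/188.3 ≈ 0.78.

0.78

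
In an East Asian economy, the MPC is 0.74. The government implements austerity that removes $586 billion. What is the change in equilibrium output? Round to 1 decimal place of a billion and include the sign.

Expenditure multiplier = 1/(1 − MPC) = 1/(1 − 0.74) = 1/0.26 ≈ 3.846.
ΔY = k × ΔG = (−$586 billion) / 0.26 ≈ −$2,253.8 billion.

−$2,253.8 billion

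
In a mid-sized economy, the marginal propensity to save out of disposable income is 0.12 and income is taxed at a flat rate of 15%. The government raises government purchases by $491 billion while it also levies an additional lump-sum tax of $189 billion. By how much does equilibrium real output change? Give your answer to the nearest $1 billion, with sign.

+$1,288 billion

MPC = 1 − MPS = 1 − 0.12 = 0.88.
Expenditure multiplier = 1/(1 − c(1−t)) = 1/(1 − 0.88×0.85) = 1/0.252 ≈ 3.968.
ΔG contributes k·ΔG = (+$491 billion) / 0.252 ≈ +$1,948.4 billion.
ΔT of +$189 billion changes first-round spending by −c·ΔT = −$166.32 billion, contributing k·(−c·ΔT) = (−$166.32 billion) / 0.252 = −$660 billion.
Net ΔY = k(ΔG − c·ΔT) = (+$324.68 billion) / 0.252 ≈ +$1,288 billion.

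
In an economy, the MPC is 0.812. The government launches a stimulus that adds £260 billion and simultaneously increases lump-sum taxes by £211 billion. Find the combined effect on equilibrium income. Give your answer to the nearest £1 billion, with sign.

+£472 billion

Expenditure multiplier = 1/(1 − MPC) = 1/(1 − 0.812) = 1/0.188 ≈ 5.319.
ΔG contributes k·ΔG = (+£260 billion) / 0.188 ≈ +£1,383 billion.
ΔT of +£211 billion changes first-round spending by −c·ΔT = −£171.332 billion, contributing k·(−c·ΔT) = (−£171.332 billion) / 0.188 ≈ −£911.3 billion.
Net ΔY = k(ΔG − c·ΔT) = (+£88.668 billion) / 0.188 ≈ +£472 billion.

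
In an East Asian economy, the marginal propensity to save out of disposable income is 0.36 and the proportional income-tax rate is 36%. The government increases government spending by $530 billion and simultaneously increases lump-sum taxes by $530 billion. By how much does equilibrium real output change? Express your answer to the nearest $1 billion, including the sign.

MPC = 1 − MPS = 1 − 0.36 = 0.64.
Expenditure multiplier = 1/(1 − c(1−t)) = 1/(1 − 0.64×0.64) = 1/0.5904 ≈ 1.694.
ΔG contributes k·ΔG = (+$530 billion) / 0.5904 ≈ +$897.7 billion.
ΔT of +$530 billion changes first-round spending by −c·ΔT = −$339.2 billion, contributing k·(−c·ΔT) = (−$339.2 billion) / 0.5904 ≈ −$574.5 billion.
Net ΔY = k(ΔG − c·ΔT) = (+$190.8 billion) / 0.5904 ≈ +$323 billion.

+$323 billion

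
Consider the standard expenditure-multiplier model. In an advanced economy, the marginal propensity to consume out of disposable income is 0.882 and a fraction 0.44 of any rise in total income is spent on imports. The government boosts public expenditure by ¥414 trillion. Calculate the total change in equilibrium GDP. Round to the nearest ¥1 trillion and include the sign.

Government-spending multiplier = 1/(1 − c + m) = 1/(1 − 0.882 + 0.44) = 1/0.558 ≈ 1.792.
ΔY = k × ΔG = (+¥414 trillion) / 0.558 ≈ +¥742 trillion.

+¥742 trillion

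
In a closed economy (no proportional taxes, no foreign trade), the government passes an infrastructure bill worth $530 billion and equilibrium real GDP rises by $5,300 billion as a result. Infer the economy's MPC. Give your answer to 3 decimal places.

0.900

Implied spending multiplier k = ΔY/ΔG = 5,300/530 = 10.
Since k = 1/(1 − MPC), MPC = 1 − 1/k = 1 − ΔG/ΔY = 1 − 530/5,300 = 0.900.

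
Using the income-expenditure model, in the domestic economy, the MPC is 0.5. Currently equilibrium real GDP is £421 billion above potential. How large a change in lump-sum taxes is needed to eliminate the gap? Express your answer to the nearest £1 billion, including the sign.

Spending multiplier = 1/(1 − MPC) = 1/(1 − 0.5) = 1/0.5 = 2.
Tax multiplier = −c·k = −0.5/0.5 = −1. Need ΔY = −£421 billion, so ΔT = ΔY/(−c·k) = −(−£421 billion) × 0.5 / 0.5 = +£421 billion.
The government should raise lump-sum taxes by £421 billion.

+£421 billion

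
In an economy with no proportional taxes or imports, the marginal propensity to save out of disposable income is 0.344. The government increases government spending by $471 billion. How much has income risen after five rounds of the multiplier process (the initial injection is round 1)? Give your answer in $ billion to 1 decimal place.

$1,202.9 billion

MPC = 1 − MPS = 1 − 0.344 = 0.656.
Round 1 adds ΔG = $471 billion; each later round is MPC = 0.656 times the previous.
After 5 rounds: 471 + 308.976 + 202.688256 + 132.963495936 + 87.224053334016 = ΔG·(1 − c^5)/(1 − c) = 471 × (1 − 0.121484031819776)/0.344 ≈ $1,202.9 billion.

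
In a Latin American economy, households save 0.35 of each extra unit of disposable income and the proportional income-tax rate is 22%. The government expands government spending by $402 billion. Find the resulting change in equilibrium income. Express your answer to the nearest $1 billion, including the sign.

+$815 billion

MPC = 1 − MPS = 1 − 0.35 = 0.65.
Expenditure multiplier = 1/(1 − c(1−t)) = 1/(1 − 0.65×0.78) = 1/0.493 ≈ 2.028.
ΔY = k × ΔG = (+$402 billion) / 0.493 ≈ +$815 billion.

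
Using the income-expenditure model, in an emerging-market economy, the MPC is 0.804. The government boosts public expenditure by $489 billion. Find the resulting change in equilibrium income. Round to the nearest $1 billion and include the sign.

+$2,495 billion

Spending multiplier = 1/(1 − MPC) = 1/(1 − 0.804) = 1/0.196 ≈ 5.102.
ΔY = k × ΔG = (+$489 billion) / 0.196 ≈ +$2,495 billion.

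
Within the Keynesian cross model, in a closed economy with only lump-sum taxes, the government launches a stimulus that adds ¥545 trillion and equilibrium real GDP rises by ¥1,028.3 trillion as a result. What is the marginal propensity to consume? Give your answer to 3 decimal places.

0.470

Implied spending multiplier k = ΔY/ΔG = 1,028.3/545 ≈ 1.8868.
Since k = 1/(1 − MPC), MPC = 1 − 1/k = 1 − ΔG/ΔY = 1 − 545/1,028.3 ≈ 0.470.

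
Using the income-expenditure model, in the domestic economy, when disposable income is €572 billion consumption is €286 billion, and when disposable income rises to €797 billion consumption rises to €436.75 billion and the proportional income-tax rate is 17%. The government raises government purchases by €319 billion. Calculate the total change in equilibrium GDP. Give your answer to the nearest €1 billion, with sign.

+€719 billion

MPC = ΔC/ΔYd = (436.75 − 286)/(797 − 572) = 150.75/225 = 0.67.
Spending multiplier = 1/(1 − c(1−t)) = 1/(1 − 0.67×0.83) = 1/0.4439 ≈ 2.253.
ΔY = k × ΔG = (+€319 billion) / 0.4439 ≈ +€719 billion.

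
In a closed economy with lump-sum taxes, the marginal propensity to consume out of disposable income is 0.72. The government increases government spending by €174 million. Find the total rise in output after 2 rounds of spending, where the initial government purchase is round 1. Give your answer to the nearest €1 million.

€299 million

Round 1 adds ΔG = €174 million; each later round is MPC = 0.72 times the previous.
After 2 rounds: 174 + 125.28 = ΔG·(1 − c^2)/(1 − c) = 174 × (1 − 0.5184)/0.28 ≈ €299 million.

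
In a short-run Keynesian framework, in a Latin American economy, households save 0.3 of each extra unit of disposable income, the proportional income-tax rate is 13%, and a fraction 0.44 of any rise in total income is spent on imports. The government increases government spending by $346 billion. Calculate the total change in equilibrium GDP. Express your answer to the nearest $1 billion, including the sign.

MPC = 1 − MPS = 1 − 0.3 = 0.7.
Expenditure multiplier = 1/(1 − c(1−t) + m) = 1/(1 − 0.7×0.87 + 0.44) = 1/0.831 ≈ 1.203.
ΔY = k × ΔG = (+$346 billion) / 0.831 ≈ +$416 billion.

+$416 billion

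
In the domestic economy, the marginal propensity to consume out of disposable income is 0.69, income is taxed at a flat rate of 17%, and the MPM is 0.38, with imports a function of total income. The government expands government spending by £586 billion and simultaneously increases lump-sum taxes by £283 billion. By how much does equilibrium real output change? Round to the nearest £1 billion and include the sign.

+£484 billion

Expenditure multiplier = 1/(1 − c(1−t) + m) = 1/(1 − 0.69×0.83 + 0.38) = 1/0.8073 ≈ 1.239.
ΔG contributes k·ΔG = (+£586 billion) / 0.8073 ≈ +£725.9 billion.
ΔT of +£283 billion changes first-round spending by −c·ΔT = −£195.27 billion, contributing k·(−c·ΔT) = (−£195.27 billion) / 0.8073 ≈ −£241.9 billion.
Net ΔY = k(ΔG − c·ΔT) = (+£390.73 billion) / 0.8073 ≈ +£484 billion.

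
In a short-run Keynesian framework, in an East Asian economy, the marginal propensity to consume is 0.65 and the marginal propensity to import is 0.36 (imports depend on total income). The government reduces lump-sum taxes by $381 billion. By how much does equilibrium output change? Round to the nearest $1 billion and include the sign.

+$349 billion

A lump-sum tax change of −$381 billion shifts disposable income by +$381 billion; first-round consumption changes by −c × ΔT = −0.65 × (−$381 billion) = +$247.65 billion.
Expenditure multiplier = 1/(1 − c + m) = 1/(1 − 0.65 + 0.36) = 1/0.71 ≈ 1.408.
The tax multiplier is −c × k ≈ −0.915, so ΔY = k × (−c·ΔT) = (+$247.65 billion) / 0.71 ≈ +$349 billion.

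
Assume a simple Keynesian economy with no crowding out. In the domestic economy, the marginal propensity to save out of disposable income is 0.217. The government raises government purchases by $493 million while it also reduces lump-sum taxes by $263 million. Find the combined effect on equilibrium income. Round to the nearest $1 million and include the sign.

+$3,221 million

MPC = 1 − MPS = 1 − 0.217 = 0.783.
Expenditure multiplier = 1/(1 − MPC) = 1/(1 − 0.783) = 1/0.217 ≈ 4.608.
ΔG contributes k·ΔG = (+$493 million) / 0.217 ≈ +$2,271.9 million.
ΔT of −$263 million changes first-round spending by −c·ΔT = +$205.929 million, contributing k·(−c·ΔT) = (+$205.929 million) / 0.217 ≈ +$949 million.
Net ΔY = k(ΔG − c·ΔT) = (+$698.929 million) / 0.217 ≈ +$3,221 million.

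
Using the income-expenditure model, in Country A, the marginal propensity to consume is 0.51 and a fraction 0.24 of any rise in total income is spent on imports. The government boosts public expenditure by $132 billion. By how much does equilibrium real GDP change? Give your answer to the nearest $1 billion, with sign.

Spending multiplier = 1/(1 − c + m) = 1/(1 − 0.51 + 0.24) = 1/0.73 ≈ 1.37.
ΔY = k × ΔG = (+$132 billion) / 0.73 ≈ +$181 billion.

+$181 billion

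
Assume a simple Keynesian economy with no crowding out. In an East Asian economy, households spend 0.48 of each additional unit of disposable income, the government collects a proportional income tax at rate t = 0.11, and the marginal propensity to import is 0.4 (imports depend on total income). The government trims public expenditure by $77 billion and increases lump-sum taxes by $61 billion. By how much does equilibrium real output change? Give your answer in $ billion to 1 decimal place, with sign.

−$109.3 billion

Expenditure multiplier = 1/(1 − c(1−t) + m) = 1/(1 − 0.48×0.89 + 0.4) = 1/0.9728 ≈ 1.028.
ΔG contributes k·ΔG = (−$77 billion) / 0.9728 ≈ −$79.2 billion.
ΔT of +$61 billion changes first-round spending by −c·ΔT = −$29.28 billion, contributing k·(−c·ΔT) = (−$29.28 billion) / 0.9728 ≈ −$30.1 billion.
Net ΔY = k(ΔG − c·ΔT) = (−$106.28 billion) / 0.9728 ≈ −$109.3 billion.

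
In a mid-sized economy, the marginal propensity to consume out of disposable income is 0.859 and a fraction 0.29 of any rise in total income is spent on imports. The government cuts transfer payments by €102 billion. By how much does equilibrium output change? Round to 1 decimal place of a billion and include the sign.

The transfer change shifts disposable income by −€102 billion, so first-round consumption changes by c·ΔTR = 0.859 × (−€102 billion) = −€87.618 billion.
Expenditure multiplier = 1/(1 − c + m) = 1/(1 − 0.859 + 0.29) = 1/0.431 ≈ 2.32.
The transfer multiplier is c × k ≈ 1.993, so ΔY = k × (c·ΔTR) = (−€87.618 billion) / 0.431 ≈ −€203.3 billion.

−€203.3 billion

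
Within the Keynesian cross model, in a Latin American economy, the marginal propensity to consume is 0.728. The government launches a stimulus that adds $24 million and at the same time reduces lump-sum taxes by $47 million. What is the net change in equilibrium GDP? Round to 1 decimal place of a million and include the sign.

+$214.0 million

Expenditure multiplier = 1/(1 − MPC) = 1/(1 − 0.728) = 1/0.272 ≈ 3.676.
ΔG contributes k·ΔG = (+$24 million) / 0.272 ≈ +$88.2 million.
ΔT of −$47 million changes first-round spending by −c·ΔT = +$34.216 million, contributing k·(−c·ΔT) = (+$34.216 million) / 0.272 ≈ +$125.8 million.
Net ΔY = k(ΔG − c·ΔT) = (+$58.216 million) / 0.272 ≈ +$214 million.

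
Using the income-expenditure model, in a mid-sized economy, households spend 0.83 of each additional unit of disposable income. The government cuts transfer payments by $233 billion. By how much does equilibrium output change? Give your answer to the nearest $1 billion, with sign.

−$1,138 billion

The transfer change shifts disposable income by −$233 billion, so first-round consumption changes by c·ΔTR = 0.83 × (−$233 billion) = −$193.39 billion.
Expenditure multiplier = 1/(1 − MPC) = 1/(1 − 0.83) = 1/0.17 ≈ 5.882.
The transfer multiplier is c × k ≈ 4.882, so ΔY = k × (c·ΔTR) = (−$193.39 billion) / 0.17 ≈ −$1,138 billion.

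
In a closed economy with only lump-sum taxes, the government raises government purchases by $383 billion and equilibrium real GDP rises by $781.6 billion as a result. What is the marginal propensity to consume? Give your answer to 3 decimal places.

Implied spending multiplier k = ΔY/ΔG = 781.6/383 ≈ 2.0407.
Since k = 1/(1 − MPC), MPC = 1 − 1/k = 1 − ΔG/ΔY = 1 − 383/781.6 ≈ 0.510.

0.510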